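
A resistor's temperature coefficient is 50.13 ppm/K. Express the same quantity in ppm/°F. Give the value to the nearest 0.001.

27.850 ppm/°F

Since only a temperature interval is involved, the additive offset between the scales drops out.
A change of 1°F is a change of 5/9 K, so per °F the value is 50.13 × 5/9 = 27.850.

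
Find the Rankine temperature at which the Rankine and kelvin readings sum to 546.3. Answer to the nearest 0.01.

351.19°R

Let R be the Rankine reading. The kelvin reading is K = 5/9·R.
Require R + K = 546.3: (14/9)·R = 546.3.
R = (546.3) / (14/9) = 351.19.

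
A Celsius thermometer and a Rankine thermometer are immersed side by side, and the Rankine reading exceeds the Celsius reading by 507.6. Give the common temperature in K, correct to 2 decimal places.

Let x be the Celsius reading; then the Rankine reading is 1.8·x + 491.67.
(1.8·x + 491.67) - x = 507.6  ⇒  (0.8)·x = 15.93  ⇒  x = 19.9125°C.
In kelvin: 19.9125 + 273.15 = 293.06 K.

293.06 K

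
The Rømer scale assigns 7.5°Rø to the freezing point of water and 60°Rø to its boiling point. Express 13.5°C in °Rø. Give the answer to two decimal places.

Linearly onto the Rømer scale: 7.5 + (13.5000 / 100) × (60 - 7.5) = 14.59°Rø.

14.59°Rø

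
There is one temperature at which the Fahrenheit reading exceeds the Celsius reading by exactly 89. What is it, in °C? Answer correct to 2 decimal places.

71.25°C

Let C be the Celsius reading. The Fahrenheit reading is F = 1.8·C + 32.
Require F - C = 89: (0.8)·C + 32 = 89.
C = (89 - 32) / (0.8) = 71.25.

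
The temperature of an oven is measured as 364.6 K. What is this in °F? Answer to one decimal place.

In Celsius: 364.6 - 273.15 = 91.4500°C.
In Fahrenheit: 91.4500 × 1.8 + 32 = 196.6°F.

196.6°F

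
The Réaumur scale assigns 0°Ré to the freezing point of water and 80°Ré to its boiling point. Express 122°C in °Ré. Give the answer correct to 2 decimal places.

97.60°Ré

Linearly onto the Réaumur scale: 0 + (122.0000 / 100) × (80 - 0) = 97.60°Ré.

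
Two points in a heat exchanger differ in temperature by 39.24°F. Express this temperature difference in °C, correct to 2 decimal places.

21.80°C

For a temperature interval the offset drops out; only the factor 5/9 applies.
39.24 × 5/9 = 21.80.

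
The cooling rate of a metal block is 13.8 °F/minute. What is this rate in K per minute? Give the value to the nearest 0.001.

7.667 K/minute

The quantity depends on a temperature interval, so only the ratio of degree sizes applies; the offset between the scales is irrelevant.
A change of 1°F is a change of 5/9 K, so 13.8 × 5/9 = 7.667.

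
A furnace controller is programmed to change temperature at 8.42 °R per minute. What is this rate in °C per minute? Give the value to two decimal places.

4.68 °C/minute

Since only a temperature interval is involved, the additive offset between the scales drops out.
A change of 1°R is a change of 5/9°C, so 8.42 × 5/9 = 4.68.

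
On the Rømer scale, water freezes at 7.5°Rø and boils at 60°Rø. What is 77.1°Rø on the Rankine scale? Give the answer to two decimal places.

Linear interpolation between the fixed points: C = (77.1 - 7.5) × 100 / (60 - 7.5) = 132.5714°C.
Then 132.5714 × 1.8 + 491.67 = 730.30°R.

730.30°R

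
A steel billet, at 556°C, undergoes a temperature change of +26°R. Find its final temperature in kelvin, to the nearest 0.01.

843.59 K

The 26°R change is an interval, so only the factor 5/9 applies: +26 × 5/9 = +14.4444°C.
Final Celsius temperature: 556.0000 + 14.4444 = 570.4444°C.
In kelvin: 570.4444 + 273.15 = 843.59 K.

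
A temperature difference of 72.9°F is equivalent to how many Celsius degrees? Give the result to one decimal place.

40.5°C

For a temperature interval the offset drops out; only the factor 5/9 applies.
72.9 × 5/9 = 40.5.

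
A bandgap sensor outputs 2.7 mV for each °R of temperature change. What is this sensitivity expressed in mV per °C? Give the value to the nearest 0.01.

Since only a temperature interval is involved, the additive offset between the scales drops out.
A change of 1°C is a change of 1.8°R, so per °C the value is 2.7 × 1.8 = 4.86.

4.86 mV per °C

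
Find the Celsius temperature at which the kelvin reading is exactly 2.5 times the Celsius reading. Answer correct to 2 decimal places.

182.10°C

Let C be the Celsius reading. The kelvin reading is K = 1·C + 273.15.
Require K = 2.5·C: 1·C + 273.15 = 2.5·C.
(-1.5)·C = -273.15  ⇒  C = 182.10.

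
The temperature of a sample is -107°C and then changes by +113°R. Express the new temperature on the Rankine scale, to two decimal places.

The 113°R change is an interval, so only the factor 5/9 applies: +113 × 5/9 = +62.7778°C.
Final Celsius temperature: -107.0000 + 62.7778 = -44.2222°C.
In Rankine: -44.2222 × 1.8 + 491.67 = 412.07°R.

412.07°R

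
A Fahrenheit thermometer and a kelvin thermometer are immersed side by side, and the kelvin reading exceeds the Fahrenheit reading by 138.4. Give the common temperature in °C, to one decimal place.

128.4°C

Let x be the Fahrenheit reading; then the kelvin reading is 5/9·x + 255.372.
(5/9·x + 255.372) - x = 138.4  ⇒  (-4/9)·x = -116.972  ⇒  x = 263.1875°F.
In Celsius: (263.1875 - 32) × 5/9 = 128.4°C.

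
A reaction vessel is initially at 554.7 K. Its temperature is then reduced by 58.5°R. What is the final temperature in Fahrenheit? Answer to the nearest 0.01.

480.29°F

Initial temperature in Celsius: 554.7 - 273.15 = 281.5500°C.
The 58.5°R change is an interval, so only the factor 5/9 applies: -58.5 × 5/9 = -32.5000°C.
Final Celsius temperature: 281.5500 - 32.5000 = 249.0500°C.
In Fahrenheit: 249.0500 × 1.8 + 32 = 480.29°F.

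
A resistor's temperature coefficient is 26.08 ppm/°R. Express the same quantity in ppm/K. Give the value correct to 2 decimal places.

46.94 ppm/K

The quantity depends on a temperature interval, so only the ratio of degree sizes applies; the offset between the scales is irrelevant.
A change of 1 K is a change of 1.8°R, so per K the value is 26.08 × 1.8 = 46.94.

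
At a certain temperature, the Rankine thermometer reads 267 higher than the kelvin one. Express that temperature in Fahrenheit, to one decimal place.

141.1°F

Let x be the kelvin reading; then the Rankine reading is 1.8·x.
(1.8·x) - x = 267  ⇒  (0.8)·x = 267  ⇒  x = 333.7500 K.
In Celsius: 333.75 - 273.15 = 60.6000°C.
In Fahrenheit: 60.6000 × 1.8 + 32 = 141.1°F.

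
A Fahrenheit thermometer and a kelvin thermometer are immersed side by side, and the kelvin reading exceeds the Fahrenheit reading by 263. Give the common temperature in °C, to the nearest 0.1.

Let x be the Fahrenheit reading; then the kelvin reading is 5/9·x + 255.372.
(5/9·x + 255.372) - x = 263  ⇒  (-4/9)·x = 7.62778  ⇒  x = -17.1625°F.
In Celsius: (-17.1625 - 32) × 5/9 = -27.3°C.

-27.3°C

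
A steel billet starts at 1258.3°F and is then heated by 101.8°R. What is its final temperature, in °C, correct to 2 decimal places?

Initial temperature in Celsius: (1258.3 - 32) × 5/9 = 681.2778°C.
The 101.8°R change is an interval, so only the factor 5/9 applies: +101.8 × 5/9 = +56.5556°C.
Final Celsius temperature: 681.2778 + 56.5556 = 737.8333°C.

737.83°C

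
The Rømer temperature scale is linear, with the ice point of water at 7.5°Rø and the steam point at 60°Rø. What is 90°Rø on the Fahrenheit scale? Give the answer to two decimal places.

Linear interpolation between the fixed points: C = (90 - 7.5) × 100 / (60 - 7.5) = 157.1429°C.
Then 157.1429 × 1.8 + 32 = 314.86°F.

314.86°F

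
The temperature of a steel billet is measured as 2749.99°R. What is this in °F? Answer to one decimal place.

2290.3°F

In Celsius: (2749.99 - 491.67) × 5/9 = 1254.6222°C.
In Fahrenheit: 1254.6222 × 1.8 + 32 = 2290.3°F.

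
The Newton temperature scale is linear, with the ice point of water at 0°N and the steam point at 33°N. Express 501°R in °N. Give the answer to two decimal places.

1.71°N

First in Celsius: (501 - 491.67) × 5/9 = 5.1833°C.
Linearly onto the Newton scale: 0 + (5.1833 / 100) × (33 - 0) = 1.71°N.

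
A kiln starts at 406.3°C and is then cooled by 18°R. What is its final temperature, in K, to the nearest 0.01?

669.45 K

The 18°R change is an interval, so only the factor 5/9 applies: -18 × 5/9 = -10.0000°C.
Final Celsius temperature: 406.3000 - 10.0000 = 396.3000°C.
In kelvin: 396.3000 + 273.15 = 669.45 K.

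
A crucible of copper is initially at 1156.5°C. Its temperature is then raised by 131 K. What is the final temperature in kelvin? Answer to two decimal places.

1560.65 K

The 131 K change is an interval; Kelvin and Celsius degrees are the same size, so ΔC = +131°C.
Final Celsius temperature: 1156.5000 + 131.0000 = 1287.5000°C.
In kelvin: 1287.5000 + 273.15 = 1560.65 K.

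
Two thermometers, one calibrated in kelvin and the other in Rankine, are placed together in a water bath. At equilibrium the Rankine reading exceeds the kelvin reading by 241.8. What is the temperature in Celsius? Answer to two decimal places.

Let x be the kelvin reading; then the Rankine reading is 1.8·x.
(1.8·x) - x = 241.8  ⇒  (0.8)·x = 241.8  ⇒  x = 302.2500 K.
In Celsius: 302.25 - 273.15 = 29.10°C.

29.10°C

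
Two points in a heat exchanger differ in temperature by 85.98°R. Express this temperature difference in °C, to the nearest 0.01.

For a temperature interval the offset drops out; only the factor 5/9 applies.
85.98 × 5/9 = 47.77.

47.77°C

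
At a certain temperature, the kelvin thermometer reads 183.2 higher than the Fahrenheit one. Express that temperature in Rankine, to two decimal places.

Let x be the Fahrenheit reading; then the kelvin reading is 5/9·x + 255.372.
(5/9·x + 255.372) - x = 183.2  ⇒  (-4/9)·x = -72.1722  ⇒  x = 162.3875°F.
In Celsius: (162.3875 - 32) × 5/9 = 72.4375°C.
In Rankine: 72.4375 × 1.8 + 491.67 = 622.06°R.

622.06°R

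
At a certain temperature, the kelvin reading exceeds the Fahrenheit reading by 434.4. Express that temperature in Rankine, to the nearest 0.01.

56.86°R

Let x be the kelvin reading; then the Fahrenheit reading is 1.8·x - 459.67.
(1.8·x - 459.67) - x = -434.4  ⇒  (0.8)·x = 25.27  ⇒  x = 31.5875 K.
In Celsius: 31.5875 - 273.15 = -241.5625°C.
In Rankine: -241.5625 × 1.8 + 491.67 = 56.86°R.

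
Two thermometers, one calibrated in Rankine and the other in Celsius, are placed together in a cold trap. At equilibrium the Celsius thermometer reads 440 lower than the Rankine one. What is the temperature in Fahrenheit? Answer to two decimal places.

-84.26°F

Let x be the Rankine reading; then the Celsius reading is 5/9·x - 273.15.
(5/9·x - 273.15) - x = -440  ⇒  (-4/9)·x = -166.85  ⇒  x = 375.4125°R.
In Celsius: (375.4125 - 491.67) × 5/9 = -64.5875°C.
In Fahrenheit: -64.5875 × 1.8 + 32 = -84.26°F.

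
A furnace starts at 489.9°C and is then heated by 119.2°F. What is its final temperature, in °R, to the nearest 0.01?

The 119.2°F change is an interval, so only the factor 5/9 applies: +119.2 × 5/9 = +66.2222°C.
Final Celsius temperature: 489.9000 + 66.2222 = 556.1222°C.
In Rankine: 556.1222 × 1.8 + 491.67 = 1492.69°R.

1492.69°R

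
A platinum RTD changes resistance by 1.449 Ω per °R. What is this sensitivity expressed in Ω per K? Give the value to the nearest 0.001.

2.608 Ω per K

The quantity depends on a temperature interval, so only the ratio of degree sizes applies; the offset between the scales is irrelevant.
A change of 1 K is a change of 1.8°R, so per K the value is 1.449 × 1.8 = 2.608.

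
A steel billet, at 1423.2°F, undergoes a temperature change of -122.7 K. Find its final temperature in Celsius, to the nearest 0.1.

650.2°C

Initial temperature in Celsius: (1423.2 - 32) × 5/9 = 772.8889°C.
The 122.7 K change is an interval; Kelvin and Celsius degrees are the same size, so ΔC = -122.7°C.
Final Celsius temperature: 772.8889 - 122.7000 = 650.1889°C.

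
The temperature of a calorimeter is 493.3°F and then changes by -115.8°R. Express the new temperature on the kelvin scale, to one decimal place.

Initial temperature in Celsius: (493.3 - 32) × 5/9 = 256.2778°C.
The 115.8°R change is an interval, so only the factor 5/9 applies: -115.8 × 5/9 = -64.3333°C.
Final Celsius temperature: 256.2778 - 64.3333 = 191.9444°C.
In kelvin: 191.9444 + 273.15 = 465.1 K.

465.1 K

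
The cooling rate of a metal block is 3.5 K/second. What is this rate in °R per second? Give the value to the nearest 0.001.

Since only a temperature interval is involved, the additive offset between the scales drops out.
A change of 1 K is a change of 1.8°R, so 3.5 × 1.8 = 6.300.

6.300 °R/second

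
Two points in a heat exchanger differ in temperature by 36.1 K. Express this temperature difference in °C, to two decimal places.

Kelvin and Celsius degrees are the same size, so the interval is unchanged: 36.10.

36.10°C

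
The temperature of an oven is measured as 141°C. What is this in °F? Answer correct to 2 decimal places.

285.80°F

In Fahrenheit: 141.0000 × 1.8 + 32 = 285.80°F.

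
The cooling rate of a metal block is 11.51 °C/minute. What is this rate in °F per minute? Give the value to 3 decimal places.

The quantity depends on a temperature interval, so only the ratio of degree sizes applies; the offset between the scales is irrelevant.
A change of 1°C is a change of 1.8°F, so 11.51 × 1.8 = 20.718.

20.718 °F/minute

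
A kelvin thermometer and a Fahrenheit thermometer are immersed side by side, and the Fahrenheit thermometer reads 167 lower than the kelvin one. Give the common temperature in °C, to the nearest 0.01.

Let x be the kelvin reading; then the Fahrenheit reading is 1.8·x - 459.67.
(1.8·x - 459.67) - x = -167  ⇒  (0.8)·x = 292.67  ⇒  x = 365.8375 K.
In Celsius: 365.8375 - 273.15 = 92.69°C.

92.69°C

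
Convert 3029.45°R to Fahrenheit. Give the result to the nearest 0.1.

In Celsius: (3029.45 - 491.67) × 5/9 = 1409.8778°C.
In Fahrenheit: 1409.8778 × 1.8 + 32 = 2569.8°F.

2569.8°F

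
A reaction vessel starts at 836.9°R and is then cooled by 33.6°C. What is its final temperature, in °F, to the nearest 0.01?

316.75°F

Initial temperature in Celsius: (836.9 - 491.67) × 5/9 = 191.7944°C.
Final Celsius temperature: 191.7944 - 33.6000 = 158.1944°C.
In Fahrenheit: 158.1944 × 1.8 + 32 = 316.75°F.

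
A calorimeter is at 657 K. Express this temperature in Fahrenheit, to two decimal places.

722.93°F

In Celsius: 657 - 273.15 = 383.8500°C.
In Fahrenheit: 383.8500 × 1.8 + 32 = 722.93°F.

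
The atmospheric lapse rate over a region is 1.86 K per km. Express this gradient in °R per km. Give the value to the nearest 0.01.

3.35 °R/km

The quantity depends on a temperature interval, so only the ratio of degree sizes applies; the offset between the scales is irrelevant.
A change of 1 K is a change of 1.8°R, so 1.86 × 1.8 = 3.35.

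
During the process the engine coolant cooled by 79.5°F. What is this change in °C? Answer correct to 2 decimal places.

44.17°C

An interval of 1°F corresponds to 5/9°C.
79.5 × 5/9 = 44.17.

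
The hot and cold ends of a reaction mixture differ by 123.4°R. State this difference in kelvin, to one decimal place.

68.6 K

An interval of 1°R corresponds to 5/9 K.
123.4 × 5/9 = 68.6.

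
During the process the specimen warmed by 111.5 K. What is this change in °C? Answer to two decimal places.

Kelvin and Celsius degrees are the same size, so the interval is unchanged: 111.50.

111.50°C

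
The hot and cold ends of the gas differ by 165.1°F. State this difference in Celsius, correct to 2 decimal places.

An interval of 1°F corresponds to 5/9°C.
165.1 × 5/9 = 91.72.

91.72°C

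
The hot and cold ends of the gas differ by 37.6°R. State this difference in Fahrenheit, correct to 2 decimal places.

37.60°F

Rankine and Fahrenheit degrees are the same size, so the interval is unchanged: 37.60.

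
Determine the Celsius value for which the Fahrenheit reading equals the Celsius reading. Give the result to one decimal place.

Let C be the Celsius reading. The Fahrenheit reading is F = 1.8·C + 32.
Set F = C: 1.8·C + 32 = C.
(0.8)·C = -32  ⇒  C = -40.0.

-40.0°C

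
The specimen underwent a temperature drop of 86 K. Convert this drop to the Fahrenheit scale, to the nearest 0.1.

154.8°F

An interval of 1 K corresponds to 1.8°F.
86 × 1.8 = 154.8.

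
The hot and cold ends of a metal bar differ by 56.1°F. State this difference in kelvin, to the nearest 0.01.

For a temperature interval the offset drops out; only the factor 5/9 applies.
56.1 × 5/9 = 31.17.

31.17 K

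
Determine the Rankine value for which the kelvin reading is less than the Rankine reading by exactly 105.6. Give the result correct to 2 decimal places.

237.60°R

Let R be the Rankine reading. The kelvin reading is K = 5/9·R.
Require K - R = -105.6: (-4/9)·R = -105.6.
R = (-105.6) / (-4/9) = 237.60.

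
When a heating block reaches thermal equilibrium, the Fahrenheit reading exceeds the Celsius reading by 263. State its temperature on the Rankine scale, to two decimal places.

1011.42°R

Let x be the Celsius reading; then the Fahrenheit reading is 1.8·x + 32.
(1.8·x + 32) - x = 263  ⇒  (0.8)·x = 231  ⇒  x = 288.7500°C.
In Rankine: 288.7500 × 1.8 + 491.67 = 1011.42°R.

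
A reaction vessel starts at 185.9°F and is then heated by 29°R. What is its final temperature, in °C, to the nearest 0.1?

101.6°C

Initial temperature in Celsius: (185.9 - 32) × 5/9 = 85.5000°C.
The 29°R change is an interval, so only the factor 5/9 applies: +29 × 5/9 = +16.1111°C.
Final Celsius temperature: 85.5000 + 16.1111 = 101.6111°C.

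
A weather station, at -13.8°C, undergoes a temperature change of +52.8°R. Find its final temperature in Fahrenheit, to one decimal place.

60.0°F

The 52.8°R change is an interval, so only the factor 5/9 applies: +52.8 × 5/9 = +29.3333°C.
Final Celsius temperature: -13.8000 + 29.3333 = 15.5333°C.
In Fahrenheit: 15.5333 × 1.8 + 32 = 60.0°F.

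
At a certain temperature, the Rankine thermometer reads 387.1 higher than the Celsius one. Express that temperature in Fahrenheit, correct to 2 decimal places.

-203.28°F

Let x be the Celsius reading; then the Rankine reading is 1.8·x + 491.67.
(1.8·x + 491.67) - x = 387.1  ⇒  (0.8)·x = -104.57  ⇒  x = -130.7125°C.
In Fahrenheit: -130.7125 × 1.8 + 32 = -203.28°F.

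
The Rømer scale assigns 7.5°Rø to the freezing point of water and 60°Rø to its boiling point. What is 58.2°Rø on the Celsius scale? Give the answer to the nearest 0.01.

Linear interpolation between the fixed points: C = (58.2 - 7.5) × 100 / (60 - 7.5) = 96.5714°C.

96.57°C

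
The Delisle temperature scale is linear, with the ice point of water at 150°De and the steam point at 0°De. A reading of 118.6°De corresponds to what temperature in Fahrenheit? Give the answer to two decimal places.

Linear interpolation between the fixed points: C = (118.6 - 150) × 100 / (0 - 150) = 20.9333°C.
Then 20.9333 × 1.8 + 32 = 69.68°F.

69.68°F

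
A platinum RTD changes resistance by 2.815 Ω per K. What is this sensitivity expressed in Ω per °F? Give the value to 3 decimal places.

The quantity depends on a temperature interval, so only the ratio of degree sizes applies; the offset between the scales is irrelevant.
A change of 1°F is a change of 5/9 K, so per °F the value is 2.815 × 5/9 = 1.564.

1.564 Ω per °F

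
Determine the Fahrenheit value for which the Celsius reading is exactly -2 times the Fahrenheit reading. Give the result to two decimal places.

Let F be the Fahrenheit reading. The Celsius reading is C = 5/9·F - 17.7778.
Require C = -2·F: 5/9·F - 17.7778 = -2·F.
(23/9)·F = 17.7778  ⇒  F = 6.96.

6.96°F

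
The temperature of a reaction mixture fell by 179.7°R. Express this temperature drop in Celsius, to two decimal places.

An interval of 1°R corresponds to 5/9°C.
179.7 × 5/9 = 99.83.

99.83°C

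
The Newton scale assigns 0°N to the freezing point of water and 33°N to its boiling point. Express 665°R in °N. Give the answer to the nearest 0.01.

First in Celsius: (665 - 491.67) × 5/9 = 96.2944°C.
Linearly onto the Newton scale: 0 + (96.2944 / 100) × (33 - 0) = 31.78°N.

31.78°N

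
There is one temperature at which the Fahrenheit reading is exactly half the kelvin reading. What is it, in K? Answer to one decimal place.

353.6 K

Let K be the kelvin reading. The Fahrenheit reading is F = 1.8·K - 459.67.
Require F = 0.5·K: 1.8·K - 459.67 = 0.5·K.
(1.3)·K = 459.67  ⇒  K = 353.6.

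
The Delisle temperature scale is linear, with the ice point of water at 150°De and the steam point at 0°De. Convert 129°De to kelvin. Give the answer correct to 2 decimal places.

Linear interpolation between the fixed points: C = (129 - 150) × 100 / (0 - 150) = 14.0000°C.
Then 14.0000 + 273.15 = 287.15 K.

287.15 K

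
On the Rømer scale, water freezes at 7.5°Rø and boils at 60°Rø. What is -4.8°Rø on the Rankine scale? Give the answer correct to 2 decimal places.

Linear interpolation between the fixed points: C = (-4.8 - 7.5) × 100 / (60 - 7.5) = -23.4286°C.
Then -23.4286 × 1.8 + 491.67 = 449.50°R.

449.50°R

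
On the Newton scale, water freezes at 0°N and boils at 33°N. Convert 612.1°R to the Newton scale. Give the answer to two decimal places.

22.08°N

First in Celsius: (612.1 - 491.67) × 5/9 = 66.9056°C.
Linearly onto the Newton scale: 0 + (66.9056 / 100) × (33 - 0) = 22.08°N.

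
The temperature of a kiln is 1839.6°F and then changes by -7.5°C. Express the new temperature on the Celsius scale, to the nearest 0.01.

Initial temperature in Celsius: (1839.6 - 32) × 5/9 = 1004.2222°C.
Final Celsius temperature: 1004.2222 - 7.5000 = 996.7222°C.

996.72°C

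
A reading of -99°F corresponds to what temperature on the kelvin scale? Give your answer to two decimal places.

In Celsius: (-99 - 32) × 5/9 = -72.7778°C.
In kelvin: -72.7778 + 273.15 = 200.37 K.

200.37 K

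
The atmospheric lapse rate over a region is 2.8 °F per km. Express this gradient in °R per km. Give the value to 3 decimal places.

The quantity depends on a temperature interval, so only the ratio of degree sizes applies; the offset between the scales is irrelevant.
A change of 1°F is a change of 1°R, so 2.8 × 1 = 2.800.

2.800 °R/km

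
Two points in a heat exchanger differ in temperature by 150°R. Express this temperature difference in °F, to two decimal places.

150.00°F

Rankine and Fahrenheit degrees are the same size, so the interval is unchanged: 150.00.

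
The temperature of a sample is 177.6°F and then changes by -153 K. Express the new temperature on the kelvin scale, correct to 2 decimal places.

Initial temperature in Celsius: (177.6 - 32) × 5/9 = 80.8889°C.
The 153 K change is an interval; Kelvin and Celsius degrees are the same size, so ΔC = -153°C.
Final Celsius temperature: 80.8889 - 153.0000 = -72.1111°C.
In kelvin: -72.1111 + 273.15 = 201.04 K.

201.04 K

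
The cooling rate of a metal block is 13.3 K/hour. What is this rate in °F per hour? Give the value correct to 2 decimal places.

23.94 °F/hour

Since only a temperature interval is involved, the additive offset between the scales drops out.
A change of 1 K is a change of 1.8°F, so 13.3 × 1.8 = 23.94.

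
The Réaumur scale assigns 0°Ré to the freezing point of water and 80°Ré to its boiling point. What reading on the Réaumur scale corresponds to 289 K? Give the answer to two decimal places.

First in Celsius: 289 - 273.15 = 15.8500°C.
Linearly onto the Réaumur scale: 0 + (15.8500 / 100) × (80 - 0) = 12.68°Ré.

12.68°Ré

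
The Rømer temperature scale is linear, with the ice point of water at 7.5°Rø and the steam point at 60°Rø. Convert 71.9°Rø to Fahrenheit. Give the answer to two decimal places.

Linear interpolation between the fixed points: C = (71.9 - 7.5) × 100 / (60 - 7.5) = 122.6667°C.
Then 122.6667 × 1.8 + 32 = 252.80°F.

252.80°F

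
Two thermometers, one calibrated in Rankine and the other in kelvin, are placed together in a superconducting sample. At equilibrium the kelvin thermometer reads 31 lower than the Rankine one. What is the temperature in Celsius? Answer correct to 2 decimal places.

Let x be the Rankine reading; then the kelvin reading is 5/9·x.
(5/9·x) - x = -31  ⇒  (-4/9)·x = -31  ⇒  x = 69.7500°R.
In Celsius: (69.75 - 491.67) × 5/9 = -234.40°C.

-234.40°C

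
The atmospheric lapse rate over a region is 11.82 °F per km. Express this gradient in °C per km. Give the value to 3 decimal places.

6.567 °C/km

Since only a temperature interval is involved, the additive offset between the scales drops out.
A change of 1°F is a change of 5/9°C, so 11.82 × 5/9 = 6.567.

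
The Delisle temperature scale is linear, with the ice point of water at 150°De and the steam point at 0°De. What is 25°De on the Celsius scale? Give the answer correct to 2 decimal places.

83.33°C

Linear interpolation between the fixed points: C = (25 - 150) × 100 / (0 - 150) = 83.3333°C.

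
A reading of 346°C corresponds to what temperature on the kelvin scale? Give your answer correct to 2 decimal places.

In kelvin: 346.0000 + 273.15 = 619.15 K.

619.15 K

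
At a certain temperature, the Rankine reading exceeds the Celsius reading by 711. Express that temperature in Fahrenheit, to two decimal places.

525.49°F

Let x be the Celsius reading; then the Rankine reading is 1.8·x + 491.67.
(1.8·x + 491.67) - x = 711  ⇒  (0.8)·x = 219.33  ⇒  x = 274.1625°C.
In Fahrenheit: 274.1625 × 1.8 + 32 = 525.49°F.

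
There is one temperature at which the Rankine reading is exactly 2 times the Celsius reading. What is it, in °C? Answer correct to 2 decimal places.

Let C be the Celsius reading. The Rankine reading is R = 1.8·C + 491.67.
Require R = 2·C: 1.8·C + 491.67 = 2·C.
(-0.2)·C = -491.67  ⇒  C = 2458.35.

2458.35°C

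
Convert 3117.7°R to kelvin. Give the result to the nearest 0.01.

In Celsius: (3117.7 - 491.67) × 5/9 = 1458.9056°C.
In kelvin: 1458.9056 + 273.15 = 1732.06 K.

1732.06 K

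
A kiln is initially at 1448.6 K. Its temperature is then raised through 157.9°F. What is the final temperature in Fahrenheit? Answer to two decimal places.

Initial temperature in Celsius: 1448.6 - 273.15 = 1175.4500°C.
The 157.9°F change is an interval, so only the factor 5/9 applies: +157.9 × 5/9 = +87.7222°C.
Final Celsius temperature: 1175.4500 + 87.7222 = 1263.1722°C.
In Fahrenheit: 1263.1722 × 1.8 + 32 = 2305.71°F.

2305.71°F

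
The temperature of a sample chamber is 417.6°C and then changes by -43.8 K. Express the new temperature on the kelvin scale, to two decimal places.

The 43.8 K change is an interval; Kelvin and Celsius degrees are the same size, so ΔC = -43.8°C.
Final Celsius temperature: 417.6000 - 43.8000 = 373.8000°C.
In kelvin: 373.8000 + 273.15 = 646.95 K.

646.95 K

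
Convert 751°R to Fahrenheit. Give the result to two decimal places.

In Celsius: (751 - 491.67) × 5/9 = 144.0722°C.
In Fahrenheit: 144.0722 × 1.8 + 32 = 291.33°F.

291.33°F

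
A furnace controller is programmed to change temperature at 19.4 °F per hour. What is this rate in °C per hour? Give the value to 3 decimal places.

10.778 °C/hour

The quantity depends on a temperature interval, so only the ratio of degree sizes applies; the offset between the scales is irrelevant.
A change of 1°F is a change of 5/9°C, so 19.4 × 5/9 = 10.778.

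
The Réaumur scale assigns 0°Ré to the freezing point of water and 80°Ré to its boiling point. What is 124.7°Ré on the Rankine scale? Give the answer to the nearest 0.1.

772.2°R

Linear interpolation between the fixed points: C = (124.7 - 0) × 100 / (80 - 0) = 155.8750°C.
Then 155.8750 × 1.8 + 491.67 = 772.2°R.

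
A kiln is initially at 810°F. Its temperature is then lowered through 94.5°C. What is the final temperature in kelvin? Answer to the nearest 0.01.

610.87 K

Initial temperature in Celsius: (810 - 32) × 5/9 = 432.2222°C.
Final Celsius temperature: 432.2222 - 94.5000 = 337.7222°C.
In kelvin: 337.7222 + 273.15 = 610.87 K.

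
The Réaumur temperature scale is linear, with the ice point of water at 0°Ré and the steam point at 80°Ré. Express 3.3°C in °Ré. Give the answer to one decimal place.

Linearly onto the Réaumur scale: 0 + (3.3000 / 100) × (80 - 0) = 2.6°Ré.

2.6°Ré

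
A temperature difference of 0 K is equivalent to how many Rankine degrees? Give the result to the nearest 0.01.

0.00°R

For a temperature interval the offset drops out; only the factor 1.8 applies.
0 × 1.8 = 0.00.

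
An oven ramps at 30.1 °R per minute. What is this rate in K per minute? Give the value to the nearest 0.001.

16.722 K/minute

The quantity depends on a temperature interval, so only the ratio of degree sizes applies; the offset between the scales is irrelevant.
A change of 1°R is a change of 5/9 K, so 30.1 × 5/9 = 16.722.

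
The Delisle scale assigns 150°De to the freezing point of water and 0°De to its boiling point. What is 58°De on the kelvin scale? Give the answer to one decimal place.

334.5 K

Linear interpolation between the fixed points: C = (58 - 150) × 100 / (0 - 150) = 61.3333°C.
Then 61.3333 + 273.15 = 334.5 K.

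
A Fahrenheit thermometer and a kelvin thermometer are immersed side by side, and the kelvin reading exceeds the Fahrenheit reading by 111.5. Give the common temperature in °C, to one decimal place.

Let x be the Fahrenheit reading; then the kelvin reading is 5/9·x + 255.372.
(5/9·x + 255.372) - x = 111.5  ⇒  (-4/9)·x = -143.872  ⇒  x = 323.7125°F.
In Celsius: (323.7125 - 32) × 5/9 = 162.1°C.

162.1°C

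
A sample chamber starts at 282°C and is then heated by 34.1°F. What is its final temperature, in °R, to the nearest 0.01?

The 34.1°F change is an interval, so only the factor 5/9 applies: +34.1 × 5/9 = +18.9444°C.
Final Celsius temperature: 282.0000 + 18.9444 = 300.9444°C.
In Rankine: 300.9444 × 1.8 + 491.67 = 1033.37°R.

1033.37°R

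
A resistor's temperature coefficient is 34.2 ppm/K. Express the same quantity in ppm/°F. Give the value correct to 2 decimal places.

19.00 ppm/°F

Since only a temperature interval is involved, the additive offset between the scales drops out.
A change of 1°F is a change of 5/9 K, so per °F the value is 34.2 × 5/9 = 19.00.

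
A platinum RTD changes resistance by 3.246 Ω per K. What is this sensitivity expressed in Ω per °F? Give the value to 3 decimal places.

1.803 Ω per °F

Since only a temperature interval is involved, the additive offset between the scales drops out.
A change of 1°F is a change of 5/9 K, so per °F the value is 3.246 × 5/9 = 1.803.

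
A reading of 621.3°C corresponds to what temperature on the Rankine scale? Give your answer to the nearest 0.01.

In Rankine: 621.3000 × 1.8 + 491.67 = 1610.01°R.

1610.01°R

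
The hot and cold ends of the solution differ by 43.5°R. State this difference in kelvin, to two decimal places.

24.17 K

Only the scale ratio 5/9 matters for a change in temperature.
43.5 × 5/9 = 24.17.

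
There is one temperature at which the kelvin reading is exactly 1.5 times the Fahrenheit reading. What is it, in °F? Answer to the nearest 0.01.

270.39°F

Let F be the Fahrenheit reading. The kelvin reading is K = 5/9·F + 255.372.
Require K = 1.5·F: 5/9·F + 255.372 = 1.5·F.
(-17/18)·F = -255.372  ⇒  F = 270.39.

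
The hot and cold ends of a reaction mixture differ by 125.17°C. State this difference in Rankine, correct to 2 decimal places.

225.31°R

An interval of 1°C corresponds to 1.8°R.
125.17 × 1.8 = 225.31.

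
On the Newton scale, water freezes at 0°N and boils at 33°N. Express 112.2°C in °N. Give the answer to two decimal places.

Linearly onto the Newton scale: 0 + (112.2000 / 100) × (33 - 0) = 37.03°N.

37.03°N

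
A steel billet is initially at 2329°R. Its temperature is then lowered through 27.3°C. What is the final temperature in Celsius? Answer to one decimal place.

Initial temperature in Celsius: (2329 - 491.67) × 5/9 = 1020.7389°C.
Final Celsius temperature: 1020.7389 - 27.3000 = 993.4389°C.

993.4°C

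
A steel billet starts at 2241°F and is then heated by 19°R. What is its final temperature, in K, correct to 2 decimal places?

Initial temperature in Celsius: (2241 - 32) × 5/9 = 1227.2222°C.
The 19°R change is an interval, so only the factor 5/9 applies: +19 × 5/9 = +10.5556°C.
Final Celsius temperature: 1227.2222 + 10.5556 = 1237.7778°C.
In kelvin: 1237.7778 + 273.15 = 1510.93 K.

1510.93 K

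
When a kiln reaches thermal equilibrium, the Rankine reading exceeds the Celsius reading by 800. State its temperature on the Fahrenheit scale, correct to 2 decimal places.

725.74°F

Let x be the Celsius reading; then the Rankine reading is 1.8·x + 491.67.
(1.8·x + 491.67) - x = 800  ⇒  (0.8)·x = 308.33  ⇒  x = 385.4125°C.
In Fahrenheit: 385.4125 × 1.8 + 32 = 725.74°F.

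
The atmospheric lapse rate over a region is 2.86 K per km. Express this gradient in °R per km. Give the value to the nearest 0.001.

The quantity depends on a temperature interval, so only the ratio of degree sizes applies; the offset between the scales is irrelevant.
A change of 1 K is a change of 1.8°R, so 2.86 × 1.8 = 5.148.

5.148 °R/km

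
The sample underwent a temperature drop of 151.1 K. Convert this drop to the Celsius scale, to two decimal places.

Kelvin and Celsius degrees are the same size, so the interval is unchanged: 151.10.

151.10°C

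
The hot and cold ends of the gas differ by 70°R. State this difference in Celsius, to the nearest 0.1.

38.9°C

Only the scale ratio 5/9 matters for a change in temperature.
70 × 5/9 = 38.9.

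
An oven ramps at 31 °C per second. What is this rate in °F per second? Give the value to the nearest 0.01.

55.80 °F/second

The quantity depends on a temperature interval, so only the ratio of degree sizes applies; the offset between the scales is irrelevant.
A change of 1°C is a change of 1.8°F, so 31 × 1.8 = 55.80.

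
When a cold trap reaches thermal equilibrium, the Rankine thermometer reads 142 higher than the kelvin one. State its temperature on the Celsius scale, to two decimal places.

Let x be the kelvin reading; then the Rankine reading is 1.8·x.
(1.8·x) - x = 142  ⇒  (0.8)·x = 142  ⇒  x = 177.5000 K.
In Celsius: 177.5 - 273.15 = -95.65°C.

-95.65°C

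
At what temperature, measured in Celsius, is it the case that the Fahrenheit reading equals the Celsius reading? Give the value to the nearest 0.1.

Let C be the Celsius reading. The Fahrenheit reading is F = 1.8·C + 32.
Set F = C: 1.8·C + 32 = C.
(0.8)·C = -32  ⇒  C = -40.0.

-40.0°C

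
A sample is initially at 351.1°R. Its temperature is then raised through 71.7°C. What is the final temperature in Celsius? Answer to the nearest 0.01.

-6.39°C

Initial temperature in Celsius: (351.1 - 491.67) × 5/9 = -78.0944°C.
Final Celsius temperature: -78.0944 + 71.7000 = -6.3944°C.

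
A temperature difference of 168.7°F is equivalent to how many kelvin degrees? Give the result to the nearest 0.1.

For a temperature interval the offset drops out; only the factor 5/9 applies.
168.7 × 5/9 = 93.7.

93.7 K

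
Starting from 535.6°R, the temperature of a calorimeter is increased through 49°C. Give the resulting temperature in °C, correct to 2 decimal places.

73.41°C

Initial temperature in Celsius: (535.6 - 491.67) × 5/9 = 24.4056°C.
Final Celsius temperature: 24.4056 + 49.0000 = 73.4056°C.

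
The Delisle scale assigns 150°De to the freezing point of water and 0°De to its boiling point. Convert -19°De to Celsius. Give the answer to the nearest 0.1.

Linear interpolation between the fixed points: C = (-19 - 150) × 100 / (0 - 150) = 112.6667°C.

112.7°C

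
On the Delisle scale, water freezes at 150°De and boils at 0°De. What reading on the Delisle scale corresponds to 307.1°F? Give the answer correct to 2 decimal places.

-79.25°De

First in Celsius: (307.1 - 32) × 5/9 = 152.8333°C.
Linearly onto the Delisle scale: 150 + (152.8333 / 100) × (0 - 150) = -79.25°De.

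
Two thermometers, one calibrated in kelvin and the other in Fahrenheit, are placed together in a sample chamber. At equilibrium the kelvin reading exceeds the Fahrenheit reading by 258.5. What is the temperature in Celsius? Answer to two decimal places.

-21.69°C

Let x be the kelvin reading; then the Fahrenheit reading is 1.8·x - 459.67.
(1.8·x - 459.67) - x = -258.5  ⇒  (0.8)·x = 201.17  ⇒  x = 251.4625 K.
In Celsius: 251.4625 - 273.15 = -21.69°C.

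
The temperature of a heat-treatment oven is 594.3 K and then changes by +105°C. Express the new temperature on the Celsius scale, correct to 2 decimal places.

426.15°C

Initial temperature in Celsius: 594.3 - 273.15 = 321.1500°C.
Final Celsius temperature: 321.1500 + 105.0000 = 426.1500°C.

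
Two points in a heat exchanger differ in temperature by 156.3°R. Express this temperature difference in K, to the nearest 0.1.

86.8 K

For a temperature interval the offset drops out; only the factor 5/9 applies.
156.3 × 5/9 = 86.8.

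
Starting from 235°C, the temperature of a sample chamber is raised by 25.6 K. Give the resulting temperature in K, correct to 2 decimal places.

533.75 K

The 25.6 K change is an interval; Kelvin and Celsius degrees are the same size, so ΔC = +25.6°C.
Final Celsius temperature: 235.0000 + 25.6000 = 260.6000°C.
In kelvin: 260.6000 + 273.15 = 533.75 K.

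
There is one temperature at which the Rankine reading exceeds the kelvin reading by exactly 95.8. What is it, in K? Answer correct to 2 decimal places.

119.75 K

Let K be the kelvin reading. The Rankine reading is R = 1.8·K.
Require R - K = 95.8: (0.8)·K = 95.8.
K = (95.8) / (0.8) = 119.75.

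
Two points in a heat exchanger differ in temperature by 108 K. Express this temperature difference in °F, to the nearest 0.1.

An interval of 1 K corresponds to 1.8°F.
108 × 1.8 = 194.4.

194.4°F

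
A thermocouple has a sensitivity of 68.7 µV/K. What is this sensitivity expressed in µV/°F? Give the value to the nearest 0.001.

Since only a temperature interval is involved, the additive offset between the scales drops out.
A change of 1°F is a change of 5/9 K, so per °F the value is 68.7 × 5/9 = 38.167.

38.167 µV/°F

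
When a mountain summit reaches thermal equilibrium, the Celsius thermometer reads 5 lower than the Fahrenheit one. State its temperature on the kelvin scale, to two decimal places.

Let x be the Fahrenheit reading; then the Celsius reading is 5/9·x - 17.7778.
(5/9·x - 17.7778) - x = -5  ⇒  (-4/9)·x = 12.7778  ⇒  x = -28.7500°F.
In Celsius: (-28.75 - 32) × 5/9 = -33.7500°C.
In kelvin: -33.7500 + 273.15 = 239.40 K.

239.40 K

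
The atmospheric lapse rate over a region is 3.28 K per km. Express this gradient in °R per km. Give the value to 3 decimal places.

The quantity depends on a temperature interval, so only the ratio of degree sizes applies; the offset between the scales is irrelevant.
A change of 1 K is a change of 1.8°R, so 3.28 × 1.8 = 5.904.

5.904 °R/km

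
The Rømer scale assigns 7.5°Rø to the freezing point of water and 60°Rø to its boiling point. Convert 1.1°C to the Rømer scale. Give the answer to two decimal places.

8.08°Rø

Linearly onto the Rømer scale: 7.5 + (1.1000 / 100) × (60 - 7.5) = 8.08°Rø.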